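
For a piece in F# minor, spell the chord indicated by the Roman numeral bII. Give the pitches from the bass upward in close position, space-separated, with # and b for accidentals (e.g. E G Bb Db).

G B D

Scale degree 2 in F# minor is G#; lowering it a half step gives G. bII is the Neapolitan chord — a major triad on the lowered second degree.
So the chord is G-B-D, a major triad.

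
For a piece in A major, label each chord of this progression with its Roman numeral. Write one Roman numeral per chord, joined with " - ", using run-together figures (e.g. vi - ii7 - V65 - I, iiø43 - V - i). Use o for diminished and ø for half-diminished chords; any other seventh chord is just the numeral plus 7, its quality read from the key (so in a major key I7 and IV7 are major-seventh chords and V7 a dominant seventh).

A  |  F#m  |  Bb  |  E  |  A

I - vi - bII - V - I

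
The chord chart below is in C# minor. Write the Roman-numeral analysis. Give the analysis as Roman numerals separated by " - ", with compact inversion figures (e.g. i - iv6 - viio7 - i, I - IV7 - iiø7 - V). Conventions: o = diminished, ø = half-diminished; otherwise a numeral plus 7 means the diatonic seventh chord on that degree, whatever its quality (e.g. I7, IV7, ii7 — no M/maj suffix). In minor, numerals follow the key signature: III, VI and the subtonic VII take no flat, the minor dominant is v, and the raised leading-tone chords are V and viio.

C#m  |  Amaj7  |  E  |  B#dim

C#m: root C# is the tonic; minor triad there is i.
Amaj7 has root A, degree 6 in C# minor, so VI7.
E: root E is the mediant; major triad there is III.
B#dim has root B#, degree 7 in C# minor, so viio.

i - VI7 - III - viio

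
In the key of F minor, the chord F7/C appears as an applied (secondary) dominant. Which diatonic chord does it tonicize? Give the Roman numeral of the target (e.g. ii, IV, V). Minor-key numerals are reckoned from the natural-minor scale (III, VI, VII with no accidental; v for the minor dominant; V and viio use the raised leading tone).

iv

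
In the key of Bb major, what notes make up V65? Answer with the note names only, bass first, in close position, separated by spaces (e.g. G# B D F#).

A C Eb F

The numeral's case and figure indicate a dominant seventh chord. In Bb major its root, scale degree 5, is F.
That chord is spelled F-A-C-Eb.
With the 65 figure the chord is in first inversion; from the bass A upward in close position it reads A-C-Eb-F.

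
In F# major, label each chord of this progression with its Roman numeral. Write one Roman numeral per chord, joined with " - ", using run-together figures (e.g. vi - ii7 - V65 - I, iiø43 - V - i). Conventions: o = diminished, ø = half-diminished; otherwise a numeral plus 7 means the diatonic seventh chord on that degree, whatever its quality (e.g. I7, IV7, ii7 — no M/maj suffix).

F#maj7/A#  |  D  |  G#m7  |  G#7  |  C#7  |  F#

I65 - bVI - ii7 - V7/V - V7 - I

F#maj7/A#: root F# is the tonic; major seventh chord there is I65.
D is non-diatonic — bVI, a mixture chord from F# minor.
G#m7: root G# is the supertonic; minor seventh chord there is ii7.
G#7: chromatic; G# is V of V, so V7/V.
C#7 has root C#, degree 5 in F# major, so V7.
F#: major triad on F# = scale degree 1 → I.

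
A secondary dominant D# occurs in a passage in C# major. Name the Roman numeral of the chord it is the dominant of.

The chord is a major triad on D#.
A dominant resolves down a perfect fifth: D# → G#. In C# major, G# is scale degree 5, i.e. V.

V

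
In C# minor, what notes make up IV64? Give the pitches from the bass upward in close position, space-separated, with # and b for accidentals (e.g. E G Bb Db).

C# F# A#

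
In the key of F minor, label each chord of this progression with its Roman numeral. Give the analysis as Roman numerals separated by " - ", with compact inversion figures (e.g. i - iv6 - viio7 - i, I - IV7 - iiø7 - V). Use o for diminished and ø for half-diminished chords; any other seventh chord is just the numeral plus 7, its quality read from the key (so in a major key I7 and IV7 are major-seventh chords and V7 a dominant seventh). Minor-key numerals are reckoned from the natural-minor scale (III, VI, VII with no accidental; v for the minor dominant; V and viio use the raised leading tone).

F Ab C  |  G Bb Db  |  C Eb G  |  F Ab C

F-Ab-C has root F, degree 1 in F minor, so i.
G-Bb-Db: diminished triad on G = scale degree 2 → iio.
C-Eb-G: root C is the dominant; minor triad there is v.
F-Ab-C: root F is the tonic; minor triad there is i.

i - iio - v - i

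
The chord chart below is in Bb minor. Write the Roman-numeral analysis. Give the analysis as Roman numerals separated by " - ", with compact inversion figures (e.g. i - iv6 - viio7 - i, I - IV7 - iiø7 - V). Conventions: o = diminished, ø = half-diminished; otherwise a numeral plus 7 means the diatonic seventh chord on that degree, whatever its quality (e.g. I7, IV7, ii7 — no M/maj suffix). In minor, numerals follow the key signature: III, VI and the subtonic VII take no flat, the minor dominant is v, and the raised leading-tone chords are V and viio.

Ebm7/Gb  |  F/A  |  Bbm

iv65 - V6 - i

Ebm7/Gb has root Eb, degree 4 in Bb minor, so iv65.
F/A: root F is the dominant; major triad there is V6.
Bbm: minor triad on Bb = scale degree 1 → i.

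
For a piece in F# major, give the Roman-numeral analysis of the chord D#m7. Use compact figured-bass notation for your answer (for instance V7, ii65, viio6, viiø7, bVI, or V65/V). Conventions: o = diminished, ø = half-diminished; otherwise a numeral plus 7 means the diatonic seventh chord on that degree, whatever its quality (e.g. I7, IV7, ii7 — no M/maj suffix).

vi7

The pitches D#-F#-A#-C# form a minor seventh chord rooted on D#.
D# is scale degree 6 in F# major, and a minor seventh chord on that degree is written vi7.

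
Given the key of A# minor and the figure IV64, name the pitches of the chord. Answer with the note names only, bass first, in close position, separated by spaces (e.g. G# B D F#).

A# D# F##

IV64 is the major subdominant, borrowed from the parallel major. In A# minor that root is D#.
So the chord is D#-F##-A#.
The figured bass 64 indicates second inversion, placing the fifth (A#) in the bass: A#-D#-F##.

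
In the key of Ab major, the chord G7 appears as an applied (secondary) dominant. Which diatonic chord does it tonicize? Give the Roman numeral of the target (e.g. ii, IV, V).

The chord is a dominant seventh chord on G.
A dominant resolves down a perfect fifth: G → C. In Ab major, C is scale degree 3, i.e. iii.

iii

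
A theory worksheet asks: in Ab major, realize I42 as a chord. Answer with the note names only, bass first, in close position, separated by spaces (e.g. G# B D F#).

In Ab major, the first degree is Ab, and the diatonic chord built there is a major seventh chord.
Stacking thirds from Ab gives Ab-C-Eb-G.
The figured bass 42 indicates third inversion, placing the seventh (G) in the bass: G-Ab-C-Eb.

G Ab C Eb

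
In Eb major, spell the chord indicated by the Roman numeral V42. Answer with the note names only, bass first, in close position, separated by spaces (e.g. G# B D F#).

The numeral's case and figure indicate a dominant seventh chord. In Eb major its root, scale degree 5, is Bb.
That chord is spelled Bb-D-F-Ab.
With the 42 figure the chord is in third inversion; from the bass Ab upward in close position it reads Ab-Bb-D-F.

Ab Bb D F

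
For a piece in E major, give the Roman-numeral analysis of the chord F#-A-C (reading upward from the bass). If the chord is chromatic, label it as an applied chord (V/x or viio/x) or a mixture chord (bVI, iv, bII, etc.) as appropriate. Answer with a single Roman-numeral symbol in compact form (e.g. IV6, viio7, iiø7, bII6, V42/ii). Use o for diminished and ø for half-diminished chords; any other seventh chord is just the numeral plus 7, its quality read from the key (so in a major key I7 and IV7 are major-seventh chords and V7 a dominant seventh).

Stacked in thirds the chord is F#-A-C: a diminished triad on F#.
F# is the second degree of E major. This is the diminished supertonic triad, borrowed from the parallel minor.

iio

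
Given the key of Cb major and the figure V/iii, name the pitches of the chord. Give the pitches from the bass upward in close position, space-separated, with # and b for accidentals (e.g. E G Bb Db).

The slash means an applied dominant: we want the dominant of iii. In Cb major, iii is Eb minor, and its dominant is built on Bb.
Building a major triad on Bb gives Bb-D-F.

Bb D F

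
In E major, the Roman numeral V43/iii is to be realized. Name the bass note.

A#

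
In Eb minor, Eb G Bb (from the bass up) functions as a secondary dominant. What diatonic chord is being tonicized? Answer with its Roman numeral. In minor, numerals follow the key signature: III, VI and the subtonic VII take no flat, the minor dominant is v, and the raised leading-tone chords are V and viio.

The chord is a major triad on Eb.
A dominant resolves down a perfect fifth: Eb → Ab. In Eb minor, Ab is scale degree 4, i.e. iv.

iv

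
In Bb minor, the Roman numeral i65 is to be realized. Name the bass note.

i in Bb minor has root Bb; the chord is Bb-Db-F-Ab.
The figure 65 means first inversion — the third is in the bass.

Db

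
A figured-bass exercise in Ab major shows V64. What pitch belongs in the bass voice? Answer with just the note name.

Bb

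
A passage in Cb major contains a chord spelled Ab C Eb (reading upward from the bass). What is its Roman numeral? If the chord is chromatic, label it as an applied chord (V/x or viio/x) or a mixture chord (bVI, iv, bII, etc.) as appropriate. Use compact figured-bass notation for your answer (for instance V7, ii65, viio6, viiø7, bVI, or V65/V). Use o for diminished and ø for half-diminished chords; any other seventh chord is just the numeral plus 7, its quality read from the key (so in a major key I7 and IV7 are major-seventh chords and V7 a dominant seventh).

V/ii

Stacked in thirds the chord is Ab-C-Eb: a major triad on Ab.
Ab is not a diatonic chord root with this quality in Cb major, but it lies a perfect fifth above Db (ii), so the chord functions as an applied dominant of ii.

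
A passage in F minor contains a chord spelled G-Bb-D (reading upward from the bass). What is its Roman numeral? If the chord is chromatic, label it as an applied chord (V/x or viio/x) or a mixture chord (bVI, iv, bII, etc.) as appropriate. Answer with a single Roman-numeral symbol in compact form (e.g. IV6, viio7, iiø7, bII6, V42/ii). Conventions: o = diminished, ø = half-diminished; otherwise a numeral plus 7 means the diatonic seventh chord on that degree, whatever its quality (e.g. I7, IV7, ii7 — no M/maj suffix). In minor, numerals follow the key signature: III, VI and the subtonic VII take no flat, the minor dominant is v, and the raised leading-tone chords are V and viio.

ii

Stacked in thirds the chord is G-Bb-D: a minor triad on G.
G is the second degree of F minor. This is the minor supertonic, borrowed from the parallel major (the Dorian ii).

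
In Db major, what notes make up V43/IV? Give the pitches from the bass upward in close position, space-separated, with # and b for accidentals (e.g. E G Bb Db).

Ab Cb Db F

V43/IV is a secondary dominant — the dominant seventh of IV. IV in Db major is Gb, so the applied chord's root is Db, a perfect fifth above.
Building a dominant seventh chord on Db gives Db-F-Ab-Cb.
The figured bass 43 indicates second inversion, placing the fifth (Ab) in the bass: Ab-Cb-Db-F.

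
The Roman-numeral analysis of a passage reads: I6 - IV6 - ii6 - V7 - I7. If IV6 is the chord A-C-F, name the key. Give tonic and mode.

C major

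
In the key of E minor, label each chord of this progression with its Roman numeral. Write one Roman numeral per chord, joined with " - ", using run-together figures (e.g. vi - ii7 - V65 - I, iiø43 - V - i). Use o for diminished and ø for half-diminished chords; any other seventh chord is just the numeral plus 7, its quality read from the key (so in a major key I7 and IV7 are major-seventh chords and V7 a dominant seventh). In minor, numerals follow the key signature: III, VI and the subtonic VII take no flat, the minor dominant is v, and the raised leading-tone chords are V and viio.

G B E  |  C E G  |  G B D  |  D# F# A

i6 - VI - III - viio

G-B-E: root E is the tonic; minor triad there is i6.
C-E-G has root C, degree 6 in E minor, so VI.
G-B-D: root G is the mediant; major triad there is III.
D#-F#-A: root D# is the leading tone; diminished triad there is viio.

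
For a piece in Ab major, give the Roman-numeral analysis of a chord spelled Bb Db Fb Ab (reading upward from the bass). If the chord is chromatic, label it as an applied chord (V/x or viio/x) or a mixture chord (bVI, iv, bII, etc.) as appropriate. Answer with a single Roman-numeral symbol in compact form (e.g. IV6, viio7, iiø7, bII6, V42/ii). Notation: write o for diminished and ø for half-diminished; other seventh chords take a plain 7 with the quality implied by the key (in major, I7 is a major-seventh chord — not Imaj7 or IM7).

iiø7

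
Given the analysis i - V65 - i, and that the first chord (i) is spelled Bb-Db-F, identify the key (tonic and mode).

The anchor chord is a minor triad on Bb, labeled i.
If Bb is scale degree 1 and the mode makes that degree carry a minor triad, the tonic is Bb and the mode is minor.

Bb minor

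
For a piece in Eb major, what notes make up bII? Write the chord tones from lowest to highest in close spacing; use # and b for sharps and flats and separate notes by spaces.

Scale degree 2 in Eb major is F; lowering it a half step gives Fb. bII is the Neapolitan chord — a major triad on the lowered second degree.
So the chord is Fb-Ab-Cb, a major triad.

Fb Ab Cb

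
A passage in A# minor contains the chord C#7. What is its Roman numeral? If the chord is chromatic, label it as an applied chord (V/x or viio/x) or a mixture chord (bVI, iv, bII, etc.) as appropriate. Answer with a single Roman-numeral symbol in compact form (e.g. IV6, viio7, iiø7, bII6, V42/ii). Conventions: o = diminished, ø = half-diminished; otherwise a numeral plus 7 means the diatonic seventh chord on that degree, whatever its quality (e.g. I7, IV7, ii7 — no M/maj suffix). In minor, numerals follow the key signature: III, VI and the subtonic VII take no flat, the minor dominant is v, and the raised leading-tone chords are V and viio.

Stacked in thirds the chord is C#-E#-G#-B: a dominant seventh chord on C#.
C# is not a diatonic chord root with this quality in A# minor, but it lies a perfect fifth above F# (VI), so the chord functions as an applied dominant of VI.

V7/VI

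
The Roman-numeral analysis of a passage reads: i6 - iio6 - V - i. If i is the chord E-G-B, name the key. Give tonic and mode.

The anchor chord is a minor triad on E, labeled i.
If E is scale degree 1 and the mode makes that degree carry a minor triad, the tonic is E and the mode is minor.

E minor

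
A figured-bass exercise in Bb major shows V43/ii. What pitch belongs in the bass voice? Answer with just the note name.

The applied chord V43/ii is rooted on G: G-B-D-F.
The figure 43 means second inversion — the fifth is in the bass.

D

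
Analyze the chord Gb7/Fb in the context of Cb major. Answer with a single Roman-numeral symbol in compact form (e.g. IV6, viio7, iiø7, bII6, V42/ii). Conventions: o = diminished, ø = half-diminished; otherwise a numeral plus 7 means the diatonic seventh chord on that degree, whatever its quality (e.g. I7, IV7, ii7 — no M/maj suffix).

V42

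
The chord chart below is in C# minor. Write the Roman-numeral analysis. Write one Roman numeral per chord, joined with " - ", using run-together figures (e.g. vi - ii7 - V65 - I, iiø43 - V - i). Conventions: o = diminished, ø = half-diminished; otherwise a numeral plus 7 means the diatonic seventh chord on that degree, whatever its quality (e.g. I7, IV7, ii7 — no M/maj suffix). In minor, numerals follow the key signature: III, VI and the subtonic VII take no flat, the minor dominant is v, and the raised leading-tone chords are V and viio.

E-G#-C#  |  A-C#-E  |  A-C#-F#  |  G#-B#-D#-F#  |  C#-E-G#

i6 - VI - iv6 - V7 - i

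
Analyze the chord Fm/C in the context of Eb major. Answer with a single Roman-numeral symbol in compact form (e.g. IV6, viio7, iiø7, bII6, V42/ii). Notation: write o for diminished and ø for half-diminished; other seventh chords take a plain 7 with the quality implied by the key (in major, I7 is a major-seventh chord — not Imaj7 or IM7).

Stacked in thirds the chord is F-Ab-C: a minor triad on F.
In Eb major, F is the supertonic; the diatonic minor triad there is ii.
With C in the bass the chord is in second inversion, so the figured bass is 64.

ii64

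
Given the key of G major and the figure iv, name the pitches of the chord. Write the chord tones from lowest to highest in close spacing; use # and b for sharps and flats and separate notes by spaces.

C Eb G

Scale degree 4 in G major is C; here the chord built on it is altered to a minor triad. iv is the minor subdominant, borrowed from the parallel minor.
So the chord is C-Eb-G.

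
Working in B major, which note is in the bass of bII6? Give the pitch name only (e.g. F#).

E

bII in B major has root C; the chord is C-E-G.
The figure 6 means first inversion — the third is in the bass.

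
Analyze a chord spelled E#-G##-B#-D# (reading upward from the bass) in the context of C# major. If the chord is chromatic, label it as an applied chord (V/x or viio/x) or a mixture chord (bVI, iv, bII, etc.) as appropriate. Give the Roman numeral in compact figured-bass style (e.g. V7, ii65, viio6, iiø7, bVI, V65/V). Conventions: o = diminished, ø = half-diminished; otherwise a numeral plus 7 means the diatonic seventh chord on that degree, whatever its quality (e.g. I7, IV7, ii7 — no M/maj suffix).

The pitches E#-G##-B#-D# form a dominant seventh chord rooted on E#.
E# is not a diatonic chord root with this quality in C# major, but it lies a perfect fifth above A# (vi), so the chord functions as an applied dominant of vi.

V7/vi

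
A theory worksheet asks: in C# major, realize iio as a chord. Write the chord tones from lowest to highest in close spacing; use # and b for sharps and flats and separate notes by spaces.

D# F# A

iio is the diminished supertonic triad, borrowed from the parallel minor. In C# major that root is D#.
So the chord is D#-F#-A, a diminished triad.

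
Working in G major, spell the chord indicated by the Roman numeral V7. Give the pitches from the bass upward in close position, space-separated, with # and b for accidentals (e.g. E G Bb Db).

The numeral's case and figure indicate a dominant seventh chord. In G major its root, the fifth degree, is D.
Stacking thirds from D gives D-F#-A-C.

D F# A C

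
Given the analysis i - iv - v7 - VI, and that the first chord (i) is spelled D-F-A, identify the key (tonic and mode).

D minor

The chord Dm is a minor triad rooted on D; its label is i.
If D is scale degree 1 and the mode makes that degree carry a minor triad, the tonic is D and the mode is minor.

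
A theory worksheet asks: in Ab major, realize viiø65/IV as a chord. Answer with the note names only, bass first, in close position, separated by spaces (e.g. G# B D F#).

The slash marks an applied leading-tone chord: viio of IV. In Ab major, IV is Db, so the leading tone to it is C, a half step below.
Building a half-diminished seventh chord on C gives C-Eb-Gb-Bb.
With the 65 figure the chord is in first inversion; from the bass Eb upward in close position it reads Eb-Gb-Bb-C.

Eb Gb Bb C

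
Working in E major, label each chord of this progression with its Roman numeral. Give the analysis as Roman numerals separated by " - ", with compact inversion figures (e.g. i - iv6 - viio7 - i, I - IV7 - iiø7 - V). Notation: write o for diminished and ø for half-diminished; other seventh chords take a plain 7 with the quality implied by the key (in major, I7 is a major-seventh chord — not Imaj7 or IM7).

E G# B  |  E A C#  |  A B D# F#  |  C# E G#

E-G#-B: major triad on E = scale degree 1 → I.
E-A-C# has root A, degree 4 in E major, so IV64.
A-B-D#-F#: root B is the dominant; dominant seventh chord there is V42.
C#-E-G#: minor triad on C# = scale degree 6 → vi.

I - IV64 - V42 - vi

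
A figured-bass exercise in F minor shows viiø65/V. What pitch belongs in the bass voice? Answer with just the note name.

The applied chord viiø65/V is rooted on B: B-D-F-A.
The figure 65 means first inversion — the third is in the bass.

D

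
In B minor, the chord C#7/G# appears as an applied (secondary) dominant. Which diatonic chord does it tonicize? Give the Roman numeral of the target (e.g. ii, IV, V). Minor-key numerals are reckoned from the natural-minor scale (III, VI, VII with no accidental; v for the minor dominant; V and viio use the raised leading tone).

The chord is a dominant seventh chord on C#.
A dominant resolves down a perfect fifth: C# → F#. In B minor, F# is scale degree 5, i.e. V.

V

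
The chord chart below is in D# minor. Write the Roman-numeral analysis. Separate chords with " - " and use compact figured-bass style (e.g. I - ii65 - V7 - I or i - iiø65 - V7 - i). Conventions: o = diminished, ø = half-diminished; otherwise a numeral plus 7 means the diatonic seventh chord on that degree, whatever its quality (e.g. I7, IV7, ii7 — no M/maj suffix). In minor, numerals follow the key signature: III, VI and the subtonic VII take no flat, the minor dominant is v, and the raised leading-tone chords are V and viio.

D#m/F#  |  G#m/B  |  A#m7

D#m/F# has root D#, degree 1 in D# minor, so i6.
G#m/B: root G# is the subdominant; minor triad there is iv6.
A#m7: minor seventh chord on A# = scale degree 5 → v7.

i6 - iv6 - v7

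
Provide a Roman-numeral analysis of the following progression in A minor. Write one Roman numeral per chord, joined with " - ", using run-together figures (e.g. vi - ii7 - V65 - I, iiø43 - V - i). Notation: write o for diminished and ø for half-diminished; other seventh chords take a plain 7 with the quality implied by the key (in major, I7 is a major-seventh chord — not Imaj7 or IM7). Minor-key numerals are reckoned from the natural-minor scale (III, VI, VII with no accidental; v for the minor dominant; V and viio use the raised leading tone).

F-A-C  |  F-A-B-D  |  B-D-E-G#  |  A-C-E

VI - iiø43 - V43 - i

F-A-C has root F, degree 6 in A minor, so VI.
F-A-B-D: half-diminished seventh chord on B = scale degree 2 → iiø43.
B-D-E-G# has root E, degree 5 in A minor, so V43.
A-C-E: minor triad on A = scale degree 1 → i.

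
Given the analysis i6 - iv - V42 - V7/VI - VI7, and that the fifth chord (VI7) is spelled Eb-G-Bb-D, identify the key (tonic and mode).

The anchor chord is a major seventh chord on Eb, labeled VI7.
VI7 on Eb implies Eb is the submediant; that puts the tonic at G, and the uppercase numeral fits minor mode.

G minor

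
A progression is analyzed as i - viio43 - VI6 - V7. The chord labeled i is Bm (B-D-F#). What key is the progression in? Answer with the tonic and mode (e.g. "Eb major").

B minor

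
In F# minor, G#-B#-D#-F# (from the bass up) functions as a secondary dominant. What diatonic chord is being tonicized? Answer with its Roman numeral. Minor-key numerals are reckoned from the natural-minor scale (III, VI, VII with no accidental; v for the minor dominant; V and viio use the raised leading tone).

The chord is a dominant seventh chord on G#.
A dominant resolves down a perfect fifth: G# → C#. In F# minor, C# is scale degree 5, i.e. V.

V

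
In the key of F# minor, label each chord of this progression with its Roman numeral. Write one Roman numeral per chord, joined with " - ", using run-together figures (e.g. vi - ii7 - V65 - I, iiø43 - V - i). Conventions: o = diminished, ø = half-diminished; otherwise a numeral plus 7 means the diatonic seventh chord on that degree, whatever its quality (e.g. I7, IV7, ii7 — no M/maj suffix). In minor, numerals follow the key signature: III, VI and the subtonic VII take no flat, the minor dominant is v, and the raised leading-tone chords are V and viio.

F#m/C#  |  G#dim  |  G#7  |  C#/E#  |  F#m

F#m/C#: root F# is the tonic; minor triad there is i64.
G#dim has root G#, degree 2 in F# minor, so iio.
G#7: chromatic; G# is V of V, so V7/V.
C#/E# has root C#, degree 5 in F# minor, so V6.
F#m: root F# is the tonic; minor triad there is i.

i64 - iio - V7/V - V6 - i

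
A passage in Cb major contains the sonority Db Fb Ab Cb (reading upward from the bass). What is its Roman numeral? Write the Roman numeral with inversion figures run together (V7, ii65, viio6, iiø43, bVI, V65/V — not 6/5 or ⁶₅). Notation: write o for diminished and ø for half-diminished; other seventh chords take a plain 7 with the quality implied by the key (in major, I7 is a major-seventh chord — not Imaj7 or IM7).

Stacked in thirds the chord is Db-Fb-Ab-Cb: a minor seventh chord on Db.
Db is scale degree 2 in Cb major, and a minor seventh chord on that degree is written ii7.

ii7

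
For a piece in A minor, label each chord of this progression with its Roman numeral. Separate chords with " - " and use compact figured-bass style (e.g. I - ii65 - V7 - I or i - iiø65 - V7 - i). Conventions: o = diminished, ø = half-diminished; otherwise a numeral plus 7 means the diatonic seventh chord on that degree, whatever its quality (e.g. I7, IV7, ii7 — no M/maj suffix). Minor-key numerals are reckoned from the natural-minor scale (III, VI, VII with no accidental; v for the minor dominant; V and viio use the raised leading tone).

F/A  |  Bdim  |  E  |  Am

VI6 - iio - V - i

F/A has root F, degree 6 in A minor, so VI6.
Bdim: root B is the supertonic; diminished triad there is iio.
E: root E is the dominant; major triad there is V.
Am: root A is the tonic; minor triad there is i.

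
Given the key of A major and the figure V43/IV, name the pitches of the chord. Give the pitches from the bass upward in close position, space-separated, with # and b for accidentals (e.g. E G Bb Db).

The slash means an applied dominant: we want the dominant of IV. In A major, IV is D major, and its dominant is built on A.
Building a dominant seventh chord on A gives A-C#-E-G.
With the 43 figure the chord is in second inversion; from the bass E upward in close position it reads E-G-A-C#.

E G A C#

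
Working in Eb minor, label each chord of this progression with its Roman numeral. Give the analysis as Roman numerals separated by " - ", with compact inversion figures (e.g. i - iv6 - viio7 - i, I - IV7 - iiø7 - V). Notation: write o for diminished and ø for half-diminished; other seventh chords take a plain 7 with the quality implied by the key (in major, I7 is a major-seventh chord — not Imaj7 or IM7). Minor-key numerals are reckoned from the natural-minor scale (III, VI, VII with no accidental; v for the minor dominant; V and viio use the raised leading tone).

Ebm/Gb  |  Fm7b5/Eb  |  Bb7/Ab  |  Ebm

i6 - iiø42 - V42 - i

Ebm/Gb: root Eb is the tonic; minor triad there is i6.
Fm7b5/Eb: root F is the supertonic; half-diminished seventh chord there is iiø42.
Bb7/Ab has root Bb, degree 5 in Eb minor, so V42.
Ebm: minor triad on Eb = scale degree 1 → i.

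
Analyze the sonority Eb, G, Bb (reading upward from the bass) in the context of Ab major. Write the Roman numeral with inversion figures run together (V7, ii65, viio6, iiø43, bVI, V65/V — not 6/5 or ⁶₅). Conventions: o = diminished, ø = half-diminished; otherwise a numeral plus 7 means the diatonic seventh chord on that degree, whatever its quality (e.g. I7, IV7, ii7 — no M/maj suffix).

The pitches Eb-G-Bb form a major triad rooted on Eb.
In Ab major, Eb is the dominant; the diatonic major triad there is V.

V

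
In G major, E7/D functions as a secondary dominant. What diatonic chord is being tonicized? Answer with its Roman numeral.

ii

The chord is a dominant seventh chord on E.
A dominant resolves down a perfect fifth: E → A. In G major, A is scale degree 2, i.e. ii.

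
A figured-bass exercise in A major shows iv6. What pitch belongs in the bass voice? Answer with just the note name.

iv in A major has root D; the chord is D-F-A.
The figure 6 means first inversion — the third is in the bass.

F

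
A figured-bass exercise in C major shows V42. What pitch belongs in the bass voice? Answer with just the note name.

V in C major has root G; the chord is G-B-D-F.
The figure 42 means third inversion — the seventh is in the bass.

F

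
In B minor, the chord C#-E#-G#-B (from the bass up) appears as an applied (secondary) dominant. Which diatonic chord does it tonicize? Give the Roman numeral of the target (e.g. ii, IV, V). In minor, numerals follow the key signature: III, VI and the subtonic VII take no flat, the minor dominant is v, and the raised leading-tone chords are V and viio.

The chord is a dominant seventh chord on C#.
A dominant resolves down a perfect fifth: C# → F#. In B minor, F# is scale degree 5, i.e. V.

V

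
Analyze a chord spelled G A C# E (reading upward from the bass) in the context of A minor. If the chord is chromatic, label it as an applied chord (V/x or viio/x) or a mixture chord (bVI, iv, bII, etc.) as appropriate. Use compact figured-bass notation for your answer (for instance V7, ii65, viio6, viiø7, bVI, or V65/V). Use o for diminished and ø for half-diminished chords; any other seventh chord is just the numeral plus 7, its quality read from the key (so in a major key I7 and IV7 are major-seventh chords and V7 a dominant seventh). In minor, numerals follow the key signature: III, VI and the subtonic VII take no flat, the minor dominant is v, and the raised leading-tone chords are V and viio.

V42/iv

The pitches A-C#-E-G form a dominant seventh chord rooted on A.
A is not a diatonic chord root with this quality in A minor, but it lies a perfect fifth above D (iv), so the chord functions as an applied dominant of iv.
With G in the bass the chord is in third inversion, so the figured bass is 42.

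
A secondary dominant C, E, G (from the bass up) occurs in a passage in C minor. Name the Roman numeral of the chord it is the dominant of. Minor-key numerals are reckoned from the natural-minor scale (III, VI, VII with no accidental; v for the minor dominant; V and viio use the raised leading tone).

The chord is a major triad on C.
A dominant resolves down a perfect fifth: C → F. In C minor, F is scale degree 4, i.e. iv.

iv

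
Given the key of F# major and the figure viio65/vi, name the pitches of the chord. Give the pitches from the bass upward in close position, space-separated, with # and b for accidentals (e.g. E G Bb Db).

E# G# B C##

viio65/vi is a secondary leading-tone chord. The target vi is D# in F# major; the applied chord is rooted a semitone below, on C##.
Building a fully diminished seventh chord on C## gives C##-E#-G#-B.
The figured bass 65 indicates first inversion, placing the third (E#) in the bass: E#-G#-B-C##.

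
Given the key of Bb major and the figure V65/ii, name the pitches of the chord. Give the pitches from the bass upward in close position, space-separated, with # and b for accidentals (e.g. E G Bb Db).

B D F G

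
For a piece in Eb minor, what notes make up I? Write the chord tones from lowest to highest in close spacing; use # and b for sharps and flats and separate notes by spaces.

Eb G Bb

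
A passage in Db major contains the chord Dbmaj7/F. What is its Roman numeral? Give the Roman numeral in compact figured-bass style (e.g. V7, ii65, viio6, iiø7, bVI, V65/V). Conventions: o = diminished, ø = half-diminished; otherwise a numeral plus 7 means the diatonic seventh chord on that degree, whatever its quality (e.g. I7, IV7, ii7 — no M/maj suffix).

I65

Stacked in thirds the chord is Db-F-Ab-C: a major seventh chord on Db.
Db is scale degree 1 in Db major, and a major seventh chord on that degree is written I7.
With F in the bass the chord is in first inversion, so the figured bass is 65.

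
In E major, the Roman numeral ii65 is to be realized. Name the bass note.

ii in E major has root F#; the chord is F#-A-C#-E.
The figure 65 means first inversion — the third is in the bass.

A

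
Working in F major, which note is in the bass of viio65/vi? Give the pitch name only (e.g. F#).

E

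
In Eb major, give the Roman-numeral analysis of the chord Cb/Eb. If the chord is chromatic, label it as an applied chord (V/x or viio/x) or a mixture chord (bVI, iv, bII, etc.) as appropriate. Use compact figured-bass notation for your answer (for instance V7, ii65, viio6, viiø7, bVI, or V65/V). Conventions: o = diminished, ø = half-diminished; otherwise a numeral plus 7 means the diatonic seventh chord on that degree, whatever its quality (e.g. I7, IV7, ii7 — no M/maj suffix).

Stacked in thirds the chord is Cb-Eb-Gb: a major triad on Cb.
Cb is the lowered sixth degree of Eb major (diatonic 6 would be C). This is a major triad on the lowered sixth degree, borrowed from the parallel minor.
With Eb in the bass the chord is in first inversion, so the figured bass is 6.

bVI6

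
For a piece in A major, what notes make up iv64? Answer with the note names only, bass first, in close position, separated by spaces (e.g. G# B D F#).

Scale degree 4 in A major is D; here the chord built on it is altered to a minor triad. iv64 is the minor subdominant, borrowed from the parallel minor.
So the chord is D-F-A, a minor triad.
The figured bass 64 indicates second inversion, placing the fifth (A) in the bass: A-D-F.

A D F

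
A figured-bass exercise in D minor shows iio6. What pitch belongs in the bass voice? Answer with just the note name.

G

iio in D minor has root E; the chord is E-G-Bb.
The figure 6 means first inversion — the third is in the bass.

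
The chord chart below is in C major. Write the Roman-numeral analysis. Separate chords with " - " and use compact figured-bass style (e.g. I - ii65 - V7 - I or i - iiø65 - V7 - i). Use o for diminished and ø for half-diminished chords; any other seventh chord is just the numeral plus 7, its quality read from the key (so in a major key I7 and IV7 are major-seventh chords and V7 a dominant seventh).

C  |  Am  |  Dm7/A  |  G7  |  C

I - vi - ii43 - V7 - I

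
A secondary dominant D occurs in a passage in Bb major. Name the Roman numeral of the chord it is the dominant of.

The chord is a major triad on D.
A dominant resolves down a perfect fifth: D → G. In Bb major, G is scale degree 6, i.e. vi.

vi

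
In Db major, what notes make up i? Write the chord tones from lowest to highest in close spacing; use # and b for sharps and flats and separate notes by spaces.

Db Fb Ab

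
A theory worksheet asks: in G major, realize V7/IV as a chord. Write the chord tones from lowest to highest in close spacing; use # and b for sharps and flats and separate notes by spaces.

G B D F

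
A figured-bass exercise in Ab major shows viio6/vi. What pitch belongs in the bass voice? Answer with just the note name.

G

The applied chord viio6/vi is rooted on E: E-G-Bb.
The figure 6 means first inversion — the third is in the bass.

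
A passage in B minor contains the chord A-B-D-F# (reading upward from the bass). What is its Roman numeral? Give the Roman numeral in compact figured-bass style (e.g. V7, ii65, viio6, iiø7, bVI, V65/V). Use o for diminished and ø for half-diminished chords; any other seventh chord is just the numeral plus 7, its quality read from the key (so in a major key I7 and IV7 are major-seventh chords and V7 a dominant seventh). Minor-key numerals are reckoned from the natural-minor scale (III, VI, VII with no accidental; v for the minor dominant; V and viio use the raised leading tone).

i42

The pitches B-D-F#-A form a minor seventh chord rooted on B.
B is scale degree 1 in B minor, and a minor seventh chord on that degree is written i7.
With A in the bass the chord is in third inversion, so the figured bass is 42.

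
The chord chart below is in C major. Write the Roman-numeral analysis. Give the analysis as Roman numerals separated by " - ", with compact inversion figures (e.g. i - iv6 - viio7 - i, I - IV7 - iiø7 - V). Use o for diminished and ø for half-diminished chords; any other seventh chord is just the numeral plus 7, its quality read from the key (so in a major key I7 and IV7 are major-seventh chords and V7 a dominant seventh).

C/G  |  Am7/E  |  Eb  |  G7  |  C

C/G: root C is the tonic; major triad there is I64.
Am7/E has root A, degree 6 in C major, so vi43.
Eb: major triad on Eb — chromatic; bIII (borrowed from the parallel minor).
G7: root G is the dominant; dominant seventh chord there is V7.
C: root C is the tonic; major triad there is I.

I64 - vi43 - bIII - V7 - I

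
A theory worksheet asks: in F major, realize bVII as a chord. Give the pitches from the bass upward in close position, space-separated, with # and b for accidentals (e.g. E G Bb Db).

Eb G Bb

bVII is a major triad on the lowered seventh degree (the subtonic), borrowed from the parallel minor. In F major that root is Eb.
So the chord is Eb-G-Bb.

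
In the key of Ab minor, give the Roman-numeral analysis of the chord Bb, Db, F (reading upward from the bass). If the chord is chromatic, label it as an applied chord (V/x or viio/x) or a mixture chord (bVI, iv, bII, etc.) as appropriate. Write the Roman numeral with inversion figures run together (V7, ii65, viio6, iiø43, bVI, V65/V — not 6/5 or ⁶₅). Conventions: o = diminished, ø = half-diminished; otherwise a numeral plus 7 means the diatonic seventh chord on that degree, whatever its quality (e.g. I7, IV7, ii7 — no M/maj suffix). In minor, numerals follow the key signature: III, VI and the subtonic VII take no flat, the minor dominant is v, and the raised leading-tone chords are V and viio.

The pitches Bb-Db-F form a minor triad rooted on Bb.
Bb is the second degree of Ab minor. This is the minor supertonic, borrowed from the parallel major (the Dorian ii).

ii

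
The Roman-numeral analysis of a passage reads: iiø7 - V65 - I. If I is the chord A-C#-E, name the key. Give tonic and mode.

The chord A is a major triad rooted on A; its label is I.
If A is scale degree 1 and the mode makes that degree carry a major triad, the tonic is A and the mode is major.

A major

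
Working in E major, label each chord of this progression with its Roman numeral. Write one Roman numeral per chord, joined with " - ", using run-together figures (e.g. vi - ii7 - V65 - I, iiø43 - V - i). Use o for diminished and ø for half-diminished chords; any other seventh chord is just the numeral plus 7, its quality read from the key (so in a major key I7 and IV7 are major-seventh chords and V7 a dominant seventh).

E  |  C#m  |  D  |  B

E has root E, degree 1 in E major, so I.
C#m: minor triad on C# = scale degree 6 → vi.
D is non-diatonic — bVII, a mixture chord from E minor.
B has root B, degree 5 in E major, so V.

I - vi - bVII - V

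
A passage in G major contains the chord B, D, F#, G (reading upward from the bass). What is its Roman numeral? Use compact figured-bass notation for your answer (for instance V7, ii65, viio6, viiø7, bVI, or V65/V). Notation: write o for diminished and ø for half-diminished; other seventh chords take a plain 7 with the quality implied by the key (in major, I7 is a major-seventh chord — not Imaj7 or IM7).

The pitches G-B-D-F# form a major seventh chord rooted on G.
In G major, G is the tonic; the diatonic major seventh chord there is I7.
With B in the bass the chord is in first inversion, so the figured bass is 65.

I65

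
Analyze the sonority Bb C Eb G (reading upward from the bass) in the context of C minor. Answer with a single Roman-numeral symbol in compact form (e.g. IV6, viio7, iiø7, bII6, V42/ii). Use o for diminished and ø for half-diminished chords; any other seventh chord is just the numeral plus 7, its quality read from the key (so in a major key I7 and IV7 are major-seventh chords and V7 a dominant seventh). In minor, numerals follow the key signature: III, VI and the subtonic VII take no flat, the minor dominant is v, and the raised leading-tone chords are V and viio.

i42

The pitches C-Eb-G-Bb form a minor seventh chord rooted on C.
C is scale degree 1 in C minor, and a minor seventh chord on that degree is written i7.
With Bb in the bass the chord is in third inversion, so the figured bass is 42.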